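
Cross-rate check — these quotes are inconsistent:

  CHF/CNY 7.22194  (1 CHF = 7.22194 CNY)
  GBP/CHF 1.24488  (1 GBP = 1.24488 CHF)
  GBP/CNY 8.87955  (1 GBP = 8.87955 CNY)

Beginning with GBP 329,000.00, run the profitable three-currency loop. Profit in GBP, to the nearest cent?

Profitable loop is GBP → CHF → CNY → GBP:
GBP 329,000.00 × 1.24488 = CHF 409,565.52
CHF 409,565.52 × 7.22194 = CNY 2,957,857.61
CNY 2,957,857.61 ÷ 8.87955 = GBP 333,108.95
Profit = GBP 333,108.95 − GBP 329,000.00

Profit: GBP 4,108.95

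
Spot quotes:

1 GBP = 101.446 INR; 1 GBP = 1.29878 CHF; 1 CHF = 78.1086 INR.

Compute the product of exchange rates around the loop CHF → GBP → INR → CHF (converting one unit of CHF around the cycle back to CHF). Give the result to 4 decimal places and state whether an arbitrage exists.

Around CHF → GBP → INR → CHF: 1 ÷ 1.29878 × 101.446 ÷ 78.1086 = 1.000001
Product ≈ 1 (deviation 0.000%, within rounding noise).

1.0000 (no arbitrage)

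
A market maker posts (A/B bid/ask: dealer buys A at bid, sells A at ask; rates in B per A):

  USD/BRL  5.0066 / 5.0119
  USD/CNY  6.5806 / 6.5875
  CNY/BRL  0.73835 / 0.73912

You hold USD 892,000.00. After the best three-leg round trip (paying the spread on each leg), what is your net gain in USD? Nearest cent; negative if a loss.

Best loop USD → BRL → CNY → USD:
USD 892,000.00 × 5.0066 (sell USD at bid) = BRL 4,465,887.20
BRL 4,465,887.20 ÷ 0.73912 (buy CNY at ask) = CNY 6,042,167.98
CNY 6,042,167.98 ÷ 6.5875 (buy USD at ask) = USD 917,217.15

Net profit: USD 25,217.15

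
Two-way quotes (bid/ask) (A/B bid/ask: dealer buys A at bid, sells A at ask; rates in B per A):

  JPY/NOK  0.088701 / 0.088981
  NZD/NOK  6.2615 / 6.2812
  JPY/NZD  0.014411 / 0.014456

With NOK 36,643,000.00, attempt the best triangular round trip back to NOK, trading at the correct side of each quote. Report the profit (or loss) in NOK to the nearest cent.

Best loop NOK → JPY → NZD → NOK:
NOK 36,643,000.00 ÷ 0.088981 (buy JPY at ask) = JPY 411,807,015
JPY 411,807,015 × 0.014411 (sell JPY at bid) = NZD 5,934,550.89
NZD 5,934,550.89 × 6.2615 (sell NZD at bid) = NOK 37,159,190.42

Net profit: NOK 516,190.42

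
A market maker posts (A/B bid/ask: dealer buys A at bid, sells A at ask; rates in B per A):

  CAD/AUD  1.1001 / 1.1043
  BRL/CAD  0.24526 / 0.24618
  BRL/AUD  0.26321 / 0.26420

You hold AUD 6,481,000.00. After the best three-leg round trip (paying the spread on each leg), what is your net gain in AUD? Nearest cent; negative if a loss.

Best loop AUD → BRL → CAD → AUD:
AUD 6,481,000.00 ÷ 0.26420 (buy BRL at ask) = BRL 24,530,658.59
BRL 24,530,658.59 × 0.24526 (sell BRL at bid) = CAD 6,016,389.33
CAD 6,016,389.33 × 1.1001 (sell CAD at bid) = AUD 6,618,629.90

Net profit: AUD 137,629.90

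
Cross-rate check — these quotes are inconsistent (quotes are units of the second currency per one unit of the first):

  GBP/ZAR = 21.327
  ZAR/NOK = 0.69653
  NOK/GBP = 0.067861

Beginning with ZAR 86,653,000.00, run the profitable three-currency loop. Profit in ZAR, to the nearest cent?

Profit: ZAR 699,120.79

Profitable loop is ZAR → NOK → GBP → ZAR:
ZAR 86,653,000.00 × 0.69653 = NOK 60,356,414.09
NOK 60,356,414.09 × 0.067861 = GBP 4,095,846.62
GBP 4,095,846.62 × 21.327 = ZAR 87,352,120.79
Profit = ZAR 87,352,120.79 − ZAR 86,653,000.00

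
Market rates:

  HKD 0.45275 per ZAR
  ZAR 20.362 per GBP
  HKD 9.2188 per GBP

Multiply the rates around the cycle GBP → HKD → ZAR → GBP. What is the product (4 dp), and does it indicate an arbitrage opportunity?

Around GBP → HKD → ZAR → GBP: 1 × 9.2188 ÷ 0.45275 ÷ 20.362 = 0.999990
Product ≈ 1 (deviation 0.001%, within rounding noise).

1.0000 (no arbitrage)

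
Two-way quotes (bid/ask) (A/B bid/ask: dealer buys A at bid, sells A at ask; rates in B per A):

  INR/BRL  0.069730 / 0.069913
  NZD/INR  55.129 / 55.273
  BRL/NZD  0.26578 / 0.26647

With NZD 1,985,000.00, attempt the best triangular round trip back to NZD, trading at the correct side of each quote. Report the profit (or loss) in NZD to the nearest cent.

Best loop NZD → INR → BRL → NZD:
NZD 1,985,000.00 × 55.129 (sell NZD at bid) = INR 109,431,065.00
INR 109,431,065.00 × 0.069730 (sell INR at bid) = BRL 7,630,628.16
BRL 7,630,628.16 × 0.26578 (sell BRL at bid) = NZD 2,028,068.35

Net profit: NZD 43,068.35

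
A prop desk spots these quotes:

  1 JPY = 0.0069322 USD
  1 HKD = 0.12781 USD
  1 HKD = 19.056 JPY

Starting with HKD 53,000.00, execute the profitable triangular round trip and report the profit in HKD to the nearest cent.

Profit: HKD 1,778.97

Profitable loop is HKD → JPY → USD → HKD:
HKD 53,000.00 × 19.056 = JPY 1,009,968
JPY 1,009,968 × 0.0069322 = USD 7,001.30
USD 7,001.30 ÷ 0.12781 = HKD 54,778.97
Profit = HKD 54,778.97 − HKD 53,000.00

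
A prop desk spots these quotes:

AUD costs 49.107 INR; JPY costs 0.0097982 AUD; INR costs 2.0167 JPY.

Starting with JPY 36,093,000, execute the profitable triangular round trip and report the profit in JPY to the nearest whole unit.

Profit: JPY 1,102,635

Profitable loop is JPY → INR → AUD → JPY:
JPY 36,093,000 ÷ 2.0167 = INR 17,897,059.55
INR 17,897,059.55 ÷ 49.107 = AUD 364,450.27
AUD 364,450.27 ÷ 0.0097982 = JPY 37,195,635
Profit = JPY 37,195,635 − JPY 36,093,000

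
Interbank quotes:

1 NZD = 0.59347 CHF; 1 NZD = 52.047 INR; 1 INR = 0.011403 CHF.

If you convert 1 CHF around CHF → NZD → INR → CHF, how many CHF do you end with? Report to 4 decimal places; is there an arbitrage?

1.0000 (no arbitrage)

Around CHF → NZD → INR → CHF: 1 ÷ 0.59347 × 52.047 × 0.011403 = 1.000037
Product ≈ 1 (deviation 0.004%, within rounding noise).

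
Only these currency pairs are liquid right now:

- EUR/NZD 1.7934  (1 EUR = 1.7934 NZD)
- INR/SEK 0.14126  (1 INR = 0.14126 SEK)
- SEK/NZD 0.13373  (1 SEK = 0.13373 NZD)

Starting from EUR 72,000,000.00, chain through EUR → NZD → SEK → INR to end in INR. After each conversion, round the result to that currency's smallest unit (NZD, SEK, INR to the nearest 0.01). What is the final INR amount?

EUR 72,000,000.00 × 1.7934 = NZD 129,124,800.00
NZD 129,124,800.00 ÷ 0.13373 = SEK 965,563,448.74
SEK 965,563,448.74 ÷ 0.14126 = INR 6,835,363,505.17

INR 6,835,363,505.17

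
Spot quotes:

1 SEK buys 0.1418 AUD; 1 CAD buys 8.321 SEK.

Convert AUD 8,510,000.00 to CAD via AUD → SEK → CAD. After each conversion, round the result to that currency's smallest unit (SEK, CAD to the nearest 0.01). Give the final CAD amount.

AUD 8,510,000.00 ÷ 0.1418 = SEK 60,014,104.37
SEK 60,014,104.37 ÷ 8.321 = CAD 7,212,366.83

CAD 7,212,366.83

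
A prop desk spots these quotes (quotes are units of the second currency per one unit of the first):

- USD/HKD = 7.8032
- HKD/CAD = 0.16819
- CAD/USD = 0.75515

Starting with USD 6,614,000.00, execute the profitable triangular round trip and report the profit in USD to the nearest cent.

Profitable loop is USD → CAD → HKD → USD:
USD 6,614,000.00 ÷ 0.75515 = CAD 8,758,524.80
CAD 8,758,524.80 ÷ 0.16819 = HKD 52,075,181.62
HKD 52,075,181.62 ÷ 7.8032 = USD 6,673,567.46
Profit = USD 6,673,567.46 − USD 6,614,000.00

Profit: USD 59,567.46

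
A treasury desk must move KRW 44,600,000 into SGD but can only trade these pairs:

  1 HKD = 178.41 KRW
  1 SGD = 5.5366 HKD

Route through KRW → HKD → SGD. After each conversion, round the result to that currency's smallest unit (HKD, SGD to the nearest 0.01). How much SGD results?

SGD 45,151.54

KRW 44,600,000 ÷ 178.41 = HKD 249,985.99
HKD 249,985.99 ÷ 5.5366 = SGD 45,151.54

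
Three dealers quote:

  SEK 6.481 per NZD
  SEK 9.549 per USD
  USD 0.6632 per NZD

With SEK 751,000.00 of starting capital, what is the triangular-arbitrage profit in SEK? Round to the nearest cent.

Profitable loop is SEK → USD → NZD → SEK:
SEK 751,000.00 ÷ 9.549 = USD 78,646.98
USD 78,646.98 ÷ 0.6632 = NZD 118,587.12
NZD 118,587.12 × 6.481 = SEK 768,563.13
Profit = SEK 768,563.13 − SEK 751,000.00

Profit: SEK 17,563.13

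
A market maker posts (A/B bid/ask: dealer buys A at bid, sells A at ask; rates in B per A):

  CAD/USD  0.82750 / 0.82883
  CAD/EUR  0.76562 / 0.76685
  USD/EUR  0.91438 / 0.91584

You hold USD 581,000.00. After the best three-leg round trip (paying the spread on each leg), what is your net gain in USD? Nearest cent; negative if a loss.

Best loop USD → CAD → EUR → USD:
USD 581,000.00 ÷ 0.82883 (buy CAD at ask) = CAD 700,988.14
CAD 700,988.14 × 0.76562 (sell CAD at bid) = EUR 536,690.54
EUR 536,690.54 ÷ 0.91584 (buy USD at ask) = USD 586,009.06

Net profit: USD 5,009.06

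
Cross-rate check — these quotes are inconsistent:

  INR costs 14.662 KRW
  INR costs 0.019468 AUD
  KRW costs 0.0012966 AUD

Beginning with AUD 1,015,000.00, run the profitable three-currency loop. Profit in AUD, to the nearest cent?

Profit: AUD 24,413.01

Profitable loop is AUD → KRW → INR → AUD:
AUD 1,015,000.00 ÷ 0.0012966 = KRW 782,816,597
KRW 782,816,597 ÷ 14.662 = INR 53,390,846.90
INR 53,390,846.90 × 0.019468 = AUD 1,039,413.01
Profit = AUD 1,039,413.01 − AUD 1,015,000.00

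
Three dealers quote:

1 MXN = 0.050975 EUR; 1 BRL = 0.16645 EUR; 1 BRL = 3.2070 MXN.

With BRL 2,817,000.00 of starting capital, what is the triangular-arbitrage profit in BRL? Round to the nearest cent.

Profitable loop is BRL → EUR → MXN → BRL:
BRL 2,817,000.00 × 0.16645 = EUR 468,889.65
EUR 468,889.65 ÷ 0.050975 = MXN 9,198,423.74
MXN 9,198,423.74 ÷ 3.2070 = BRL 2,868,233.16
Profit = BRL 2,868,233.16 − BRL 2,817,000.00

Profit: BRL 51,233.16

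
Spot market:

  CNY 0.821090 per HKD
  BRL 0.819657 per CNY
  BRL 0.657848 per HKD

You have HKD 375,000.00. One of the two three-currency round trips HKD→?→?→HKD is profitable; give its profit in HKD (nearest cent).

Profit: HKD 8,644.19

Profitable loop is HKD → CNY → BRL → HKD:
HKD 375,000.00 × 0.821090 = CNY 307,908.75
CNY 307,908.75 × 0.819657 = BRL 252,379.56
BRL 252,379.56 ÷ 0.657848 = HKD 383,644.19
Profit = HKD 383,644.19 − HKD 375,000.00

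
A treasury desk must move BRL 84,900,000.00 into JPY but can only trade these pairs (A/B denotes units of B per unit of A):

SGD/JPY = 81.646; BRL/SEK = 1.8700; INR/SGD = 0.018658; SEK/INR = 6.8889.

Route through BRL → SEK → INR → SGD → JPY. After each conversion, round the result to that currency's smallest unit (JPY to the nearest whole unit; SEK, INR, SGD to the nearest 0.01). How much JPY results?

BRL 84,900,000.00 × 1.8700 = SEK 158,763,000.00
SEK 158,763,000.00 × 6.8889 = INR 1,093,702,430.70
INR 1,093,702,430.70 × 0.018658 = SGD 20,406,299.95
SGD 20,406,299.95 × 81.646 = JPY 1,666,092,766

JPY 1,666,092,766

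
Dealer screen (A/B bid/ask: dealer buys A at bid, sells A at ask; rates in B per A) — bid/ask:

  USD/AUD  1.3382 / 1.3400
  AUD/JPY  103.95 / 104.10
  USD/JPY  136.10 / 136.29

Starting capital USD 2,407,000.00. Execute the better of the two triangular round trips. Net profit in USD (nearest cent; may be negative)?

Net profit: USD 49,731.07

Best loop USD → AUD → JPY → USD:
USD 2,407,000.00 × 1.3382 (sell USD at bid) = AUD 3,221,047.40
AUD 3,221,047.40 × 103.95 (sell AUD at bid) = JPY 334,827,877
JPY 334,827,877 ÷ 136.29 (buy USD at ask) = USD 2,456,731.07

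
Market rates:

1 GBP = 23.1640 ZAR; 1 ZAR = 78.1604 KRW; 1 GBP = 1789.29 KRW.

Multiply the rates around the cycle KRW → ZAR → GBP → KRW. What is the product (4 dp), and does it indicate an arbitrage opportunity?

0.9883 (arbitrage exists)

Around KRW → ZAR → GBP → KRW: 1 ÷ 78.1604 ÷ 23.1640 × 1789.29 = 0.988281
Product < 1; profitable direction is KRW → GBP → ZAR → KRW.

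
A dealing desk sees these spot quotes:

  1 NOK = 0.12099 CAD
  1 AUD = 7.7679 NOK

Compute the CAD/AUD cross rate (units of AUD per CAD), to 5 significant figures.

CAD/AUD = 1.0640

1 CAD ÷ 0.12099 = 8.26515 NOK
8.26515 NOK ÷ 7.7679 = 1.06401 AUD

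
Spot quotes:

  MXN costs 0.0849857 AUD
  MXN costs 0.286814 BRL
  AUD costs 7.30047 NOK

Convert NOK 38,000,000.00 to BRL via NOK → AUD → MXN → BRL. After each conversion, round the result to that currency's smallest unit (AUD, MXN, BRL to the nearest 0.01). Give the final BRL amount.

BRL 17,566,581.98

NOK 38,000,000.00 ÷ 7.30047 = AUD 5,205,144.33
AUD 5,205,144.33 ÷ 0.0849857 = MXN 61,247,296.07
MXN 61,247,296.07 × 0.286814 = BRL 17,566,581.98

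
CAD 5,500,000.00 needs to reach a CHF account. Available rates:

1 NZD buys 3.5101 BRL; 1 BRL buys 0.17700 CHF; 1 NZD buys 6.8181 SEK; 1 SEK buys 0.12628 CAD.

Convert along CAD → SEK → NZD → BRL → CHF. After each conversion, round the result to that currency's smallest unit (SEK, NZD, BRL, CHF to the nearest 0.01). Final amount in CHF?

CAD 5,500,000.00 ÷ 0.12628 = SEK 43,554,006.97
SEK 43,554,006.97 ÷ 6.8181 = NZD 6,387,997.68
NZD 6,387,997.68 × 3.5101 = BRL 22,422,510.66
BRL 22,422,510.66 × 0.17700 = CHF 3,968,784.39

CHF 3,968,784.39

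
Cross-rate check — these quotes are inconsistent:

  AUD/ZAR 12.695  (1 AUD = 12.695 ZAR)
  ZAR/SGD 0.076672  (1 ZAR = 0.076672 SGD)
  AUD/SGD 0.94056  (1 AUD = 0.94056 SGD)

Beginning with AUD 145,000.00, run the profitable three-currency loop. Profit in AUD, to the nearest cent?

Profit: AUD 5,055.18

Profitable loop is AUD → ZAR → SGD → AUD:
AUD 145,000.00 × 12.695 = ZAR 1,840,775.00
ZAR 1,840,775.00 × 0.076672 = SGD 141,135.90
SGD 141,135.90 ÷ 0.94056 = AUD 150,055.18
Profit = AUD 150,055.18 − AUD 145,000.00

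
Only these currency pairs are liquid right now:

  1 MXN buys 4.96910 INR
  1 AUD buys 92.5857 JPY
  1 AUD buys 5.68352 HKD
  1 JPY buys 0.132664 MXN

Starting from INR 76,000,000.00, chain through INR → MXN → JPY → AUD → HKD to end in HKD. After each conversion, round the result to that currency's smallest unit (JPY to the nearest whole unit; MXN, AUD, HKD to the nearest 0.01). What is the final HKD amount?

INR 76,000,000.00 ÷ 4.96910 = MXN 15,294,520.13
MXN 15,294,520.13 ÷ 0.132664 = JPY 115,287,645
JPY 115,287,645 ÷ 92.5857 = AUD 1,245,199.26
AUD 1,245,199.26 × 5.68352 = HKD 7,077,114.90

HKD 7,077,114.90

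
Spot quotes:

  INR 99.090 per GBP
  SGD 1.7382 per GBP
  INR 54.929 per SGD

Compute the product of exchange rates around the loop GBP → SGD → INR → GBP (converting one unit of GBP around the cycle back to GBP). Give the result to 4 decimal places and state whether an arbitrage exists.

0.9635 (arbitrage exists)

Around GBP → SGD → INR → GBP: 1 × 1.7382 × 54.929 ÷ 99.090 = 0.963544
Product < 1; profitable direction is GBP → INR → SGD → GBP.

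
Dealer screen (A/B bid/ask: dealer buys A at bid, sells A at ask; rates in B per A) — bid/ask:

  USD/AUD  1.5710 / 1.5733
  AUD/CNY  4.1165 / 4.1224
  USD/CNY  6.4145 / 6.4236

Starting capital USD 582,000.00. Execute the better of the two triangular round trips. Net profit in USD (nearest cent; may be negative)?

Net profit: USD 3,934.14

Best loop USD → AUD → CNY → USD:
USD 582,000.00 × 1.5710 (sell USD at bid) = AUD 914,322.00
AUD 914,322.00 × 4.1165 (sell AUD at bid) = CNY 3,763,806.51
CNY 3,763,806.51 ÷ 6.4236 (buy USD at ask) = USD 585,934.14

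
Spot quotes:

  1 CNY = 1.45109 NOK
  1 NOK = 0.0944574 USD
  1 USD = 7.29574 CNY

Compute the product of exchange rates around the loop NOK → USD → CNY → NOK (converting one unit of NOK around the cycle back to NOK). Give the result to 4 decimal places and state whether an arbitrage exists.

Around NOK → USD → CNY → NOK: 1 × 0.0944574 × 7.29574 × 1.45109 = 0.999999
Product ≈ 1 (deviation 0.000%, within rounding noise).

1.0000 (no arbitrage)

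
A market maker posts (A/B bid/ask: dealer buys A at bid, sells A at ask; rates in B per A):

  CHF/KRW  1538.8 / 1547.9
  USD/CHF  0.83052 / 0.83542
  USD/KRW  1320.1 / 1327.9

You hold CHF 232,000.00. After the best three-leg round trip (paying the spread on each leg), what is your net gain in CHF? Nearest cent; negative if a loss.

Best loop CHF → USD → KRW → CHF:
CHF 232,000.00 ÷ 0.83542 (buy USD at ask) = USD 277,704.63
USD 277,704.63 × 1320.1 (sell USD at bid) = KRW 366,597,879
KRW 366,597,879 ÷ 1547.9 (buy CHF at ask) = CHF 236,835.63

Net profit: CHF 4,835.63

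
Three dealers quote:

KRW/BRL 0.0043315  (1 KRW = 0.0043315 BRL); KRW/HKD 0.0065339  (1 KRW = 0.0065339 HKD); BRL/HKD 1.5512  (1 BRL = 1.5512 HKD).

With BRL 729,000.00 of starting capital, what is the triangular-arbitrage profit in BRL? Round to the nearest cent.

Profit: BRL 20,654.51

Profitable loop is BRL → HKD → KRW → BRL:
BRL 729,000.00 × 1.5512 = HKD 1,130,824.80
HKD 1,130,824.80 ÷ 0.0065339 = KRW 173,070,417
KRW 173,070,417 × 0.0043315 = BRL 749,654.51
Profit = BRL 749,654.51 − BRL 729,000.00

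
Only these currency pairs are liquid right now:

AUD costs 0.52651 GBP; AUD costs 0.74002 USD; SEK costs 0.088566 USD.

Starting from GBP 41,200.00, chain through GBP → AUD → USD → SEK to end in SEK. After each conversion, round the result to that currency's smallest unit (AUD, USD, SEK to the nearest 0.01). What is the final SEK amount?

GBP 41,200.00 ÷ 0.52651 = AUD 78,251.13
AUD 78,251.13 × 0.74002 = USD 57,907.40
USD 57,907.40 ÷ 0.088566 = SEK 653,833.30

SEK 653,833.30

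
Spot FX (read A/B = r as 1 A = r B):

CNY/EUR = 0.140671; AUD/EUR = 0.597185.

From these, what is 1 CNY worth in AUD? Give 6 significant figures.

CNY/AUD = 0.235557

1 CNY × 0.140671 = 0.140671 EUR
0.140671 EUR ÷ 0.597185 = 0.235557 AUD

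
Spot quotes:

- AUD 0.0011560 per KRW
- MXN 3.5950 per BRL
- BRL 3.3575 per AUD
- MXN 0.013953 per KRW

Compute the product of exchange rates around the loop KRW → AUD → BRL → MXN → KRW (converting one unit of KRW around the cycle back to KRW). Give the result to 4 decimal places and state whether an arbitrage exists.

1.0000 (no arbitrage)

Around KRW → AUD → BRL → MXN → KRW: 1 × 0.0011560 × 3.3575 × 3.5950 ÷ 0.013953 = 1.000012
Product ≈ 1 (deviation 0.001%, within rounding noise).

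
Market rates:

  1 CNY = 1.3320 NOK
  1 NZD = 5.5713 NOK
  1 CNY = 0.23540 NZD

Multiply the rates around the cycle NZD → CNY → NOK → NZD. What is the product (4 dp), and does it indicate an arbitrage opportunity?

1.0156 (arbitrage exists)

Around NZD → CNY → NOK → NZD: 1 ÷ 0.23540 × 1.3320 ÷ 5.5713 = 1.015643
Product > 1; profitable direction is NZD → CNY → NOK → NZD.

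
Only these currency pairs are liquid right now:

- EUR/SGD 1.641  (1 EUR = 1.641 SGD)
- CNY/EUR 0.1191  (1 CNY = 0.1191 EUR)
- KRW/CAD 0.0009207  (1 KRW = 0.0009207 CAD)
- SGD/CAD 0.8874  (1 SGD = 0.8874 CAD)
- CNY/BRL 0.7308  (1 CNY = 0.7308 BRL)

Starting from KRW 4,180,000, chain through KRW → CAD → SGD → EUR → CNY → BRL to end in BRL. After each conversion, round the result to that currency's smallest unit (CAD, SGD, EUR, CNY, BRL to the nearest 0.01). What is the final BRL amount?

BRL 16,216.39

KRW 4,180,000 × 0.0009207 = CAD 3,848.53
CAD 3,848.53 ÷ 0.8874 = SGD 4,336.86
SGD 4,336.86 ÷ 1.641 = EUR 2,642.82
EUR 2,642.82 ÷ 0.1191 = CNY 22,189.92
CNY 22,189.92 × 0.7308 = BRL 16,216.39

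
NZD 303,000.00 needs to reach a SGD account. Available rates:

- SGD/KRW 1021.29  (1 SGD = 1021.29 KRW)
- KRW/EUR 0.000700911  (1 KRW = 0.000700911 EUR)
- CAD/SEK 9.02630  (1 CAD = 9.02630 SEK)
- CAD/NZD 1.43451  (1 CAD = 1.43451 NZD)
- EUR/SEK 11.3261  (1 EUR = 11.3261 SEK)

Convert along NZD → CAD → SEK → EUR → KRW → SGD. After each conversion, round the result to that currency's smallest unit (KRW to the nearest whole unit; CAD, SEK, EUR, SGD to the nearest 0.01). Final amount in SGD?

SGD 235,156.21

NZD 303,000.00 ÷ 1.43451 = CAD 211,221.95
CAD 211,221.95 × 9.02630 = SEK 1,906,552.69
SEK 1,906,552.69 ÷ 11.3261 = EUR 168,332.67
EUR 168,332.67 ÷ 0.000700911 = KRW 240,162,688
KRW 240,162,688 ÷ 1021.29 = SGD 235,156.21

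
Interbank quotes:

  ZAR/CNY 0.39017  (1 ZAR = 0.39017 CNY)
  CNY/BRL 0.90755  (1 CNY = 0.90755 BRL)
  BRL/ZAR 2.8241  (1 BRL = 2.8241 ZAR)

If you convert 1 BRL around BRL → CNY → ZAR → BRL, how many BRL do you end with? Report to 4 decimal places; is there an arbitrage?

1.0000 (no arbitrage)

Around BRL → CNY → ZAR → BRL: 1 ÷ 0.90755 ÷ 0.39017 ÷ 2.8241 = 0.999990
Product ≈ 1 (deviation 0.001%, within rounding noise).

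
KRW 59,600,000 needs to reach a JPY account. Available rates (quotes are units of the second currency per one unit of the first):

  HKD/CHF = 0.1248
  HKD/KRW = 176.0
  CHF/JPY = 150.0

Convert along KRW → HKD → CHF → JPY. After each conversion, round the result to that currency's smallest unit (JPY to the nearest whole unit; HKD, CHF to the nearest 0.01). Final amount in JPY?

KRW 59,600,000 ÷ 176.0 = HKD 338,636.36
HKD 338,636.36 × 0.1248 = CHF 42,261.82
CHF 42,261.82 × 150.0 = JPY 6,339,273

JPY 6,339,273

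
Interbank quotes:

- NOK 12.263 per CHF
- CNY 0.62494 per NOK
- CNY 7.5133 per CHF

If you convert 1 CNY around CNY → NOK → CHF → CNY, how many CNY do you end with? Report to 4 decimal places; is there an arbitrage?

0.9804 (arbitrage exists)

Around CNY → NOK → CHF → CNY: 1 ÷ 0.62494 ÷ 12.263 × 7.5133 = 0.980383
Product < 1; profitable direction is CNY → CHF → NOK → CNY.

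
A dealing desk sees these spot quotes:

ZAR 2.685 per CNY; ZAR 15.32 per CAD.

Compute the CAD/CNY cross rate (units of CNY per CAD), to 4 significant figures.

CAD/CNY = 5.706

1 CAD × 15.32 = 15.32 ZAR
15.32 ZAR ÷ 2.685 = 5.70577 CNY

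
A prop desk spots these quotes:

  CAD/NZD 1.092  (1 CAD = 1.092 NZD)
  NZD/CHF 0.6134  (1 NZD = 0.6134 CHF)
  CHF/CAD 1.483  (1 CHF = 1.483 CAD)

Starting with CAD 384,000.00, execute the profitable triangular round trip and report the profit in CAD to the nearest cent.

Profitable loop is CAD → CHF → NZD → CAD:
CAD 384,000.00 ÷ 1.483 = CHF 258,934.59
CHF 258,934.59 ÷ 0.6134 = NZD 422,130.08
NZD 422,130.08 ÷ 1.092 = CAD 386,566.01
Profit = CAD 386,566.01 − CAD 384,000.00

Profit: CAD 2,566.01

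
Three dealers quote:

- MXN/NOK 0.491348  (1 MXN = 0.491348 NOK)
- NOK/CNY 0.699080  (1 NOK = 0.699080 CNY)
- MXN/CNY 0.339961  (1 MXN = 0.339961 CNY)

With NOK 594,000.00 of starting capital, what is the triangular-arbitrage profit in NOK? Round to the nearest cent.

Profitable loop is NOK → CNY → MXN → NOK:
NOK 594,000.00 × 0.699080 = CNY 415,253.52
CNY 415,253.52 ÷ 0.339961 = MXN 1,221,473.99
MXN 1,221,473.99 × 0.491348 = NOK 600,168.80
Profit = NOK 600,168.80 − NOK 594,000.00

Profit: NOK 6,168.80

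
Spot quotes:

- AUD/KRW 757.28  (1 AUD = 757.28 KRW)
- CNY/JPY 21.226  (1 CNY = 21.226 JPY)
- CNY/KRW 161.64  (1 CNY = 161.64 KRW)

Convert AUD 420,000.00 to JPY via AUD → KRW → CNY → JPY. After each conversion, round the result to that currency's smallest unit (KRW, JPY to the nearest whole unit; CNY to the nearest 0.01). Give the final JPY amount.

AUD 420,000.00 × 757.28 = KRW 318,057,600
KRW 318,057,600 ÷ 161.64 = CNY 1,967,691.17
CNY 1,967,691.17 × 21.226 = JPY 41,766,213

JPY 41,766,213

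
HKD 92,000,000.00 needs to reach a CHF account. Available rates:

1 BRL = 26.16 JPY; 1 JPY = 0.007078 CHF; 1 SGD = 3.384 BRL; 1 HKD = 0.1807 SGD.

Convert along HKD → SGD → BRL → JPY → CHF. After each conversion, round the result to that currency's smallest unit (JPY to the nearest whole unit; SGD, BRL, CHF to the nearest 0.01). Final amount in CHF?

HKD 92,000,000.00 × 0.1807 = SGD 16,624,400.00
SGD 16,624,400.00 × 3.384 = BRL 56,256,969.60
BRL 56,256,969.60 × 26.16 = JPY 1,471,682,325
JPY 1,471,682,325 × 0.007078 = CHF 10,416,567.50

CHF 10,416,567.50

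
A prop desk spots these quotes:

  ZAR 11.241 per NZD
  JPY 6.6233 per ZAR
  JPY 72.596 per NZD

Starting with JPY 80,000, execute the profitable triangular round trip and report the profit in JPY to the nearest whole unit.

Profit: JPY 2,046

Profitable loop is JPY → NZD → ZAR → JPY:
JPY 80,000 ÷ 72.596 = NZD 1,101.99
NZD 1,101.99 × 11.241 = ZAR 12,387.46
ZAR 12,387.46 × 6.6233 = JPY 82,046
Profit = JPY 82,046 − JPY 80,000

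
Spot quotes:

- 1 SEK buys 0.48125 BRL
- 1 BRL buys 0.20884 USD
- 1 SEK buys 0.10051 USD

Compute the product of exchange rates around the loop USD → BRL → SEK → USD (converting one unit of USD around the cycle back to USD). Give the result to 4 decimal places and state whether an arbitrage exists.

1.0001 (no arbitrage)

Around USD → BRL → SEK → USD: 1 ÷ 0.20884 ÷ 0.48125 × 0.10051 = 1.000057
Product ≈ 1 (deviation 0.006%, within rounding noise).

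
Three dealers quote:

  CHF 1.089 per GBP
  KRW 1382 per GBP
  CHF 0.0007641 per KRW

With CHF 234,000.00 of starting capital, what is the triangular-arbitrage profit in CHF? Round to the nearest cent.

Profit: CHF 7,315.65

Profitable loop is CHF → KRW → GBP → CHF:
CHF 234,000.00 ÷ 0.0007641 = KRW 306,242,638
KRW 306,242,638 ÷ 1382 = GBP 221,593.80
GBP 221,593.80 × 1.089 = CHF 241,315.65
Profit = CHF 241,315.65 − CHF 234,000.00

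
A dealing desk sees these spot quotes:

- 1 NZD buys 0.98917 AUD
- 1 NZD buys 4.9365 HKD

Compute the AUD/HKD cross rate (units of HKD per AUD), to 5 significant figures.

AUD/HKD = 4.9905

1 AUD ÷ 0.98917 = 1.01095 NZD
1.01095 NZD × 4.9365 = 4.99055 HKD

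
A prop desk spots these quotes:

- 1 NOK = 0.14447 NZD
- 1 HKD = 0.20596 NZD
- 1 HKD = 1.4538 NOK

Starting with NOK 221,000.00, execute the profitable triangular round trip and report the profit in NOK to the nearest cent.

Profitable loop is NOK → NZD → HKD → NOK:
NOK 221,000.00 × 0.14447 = NZD 31,927.87
NZD 31,927.87 ÷ 0.20596 = HKD 155,019.76
HKD 155,019.76 × 1.4538 = NOK 225,367.73
Profit = NOK 225,367.73 − NOK 221,000.00

Profit: NOK 4,367.73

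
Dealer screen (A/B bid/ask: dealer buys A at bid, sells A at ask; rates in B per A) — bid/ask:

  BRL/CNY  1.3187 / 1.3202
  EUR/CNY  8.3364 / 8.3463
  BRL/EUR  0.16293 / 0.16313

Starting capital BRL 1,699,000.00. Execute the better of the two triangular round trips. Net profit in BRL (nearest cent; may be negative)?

Best loop BRL → EUR → CNY → BRL:
BRL 1,699,000.00 × 0.16293 (sell BRL at bid) = EUR 276,818.07
EUR 276,818.07 × 8.3364 (sell EUR at bid) = CNY 2,307,666.16
CNY 2,307,666.16 ÷ 1.3202 (buy BRL at ask) = BRL 1,747,967.09

Net profit: BRL 48,967.09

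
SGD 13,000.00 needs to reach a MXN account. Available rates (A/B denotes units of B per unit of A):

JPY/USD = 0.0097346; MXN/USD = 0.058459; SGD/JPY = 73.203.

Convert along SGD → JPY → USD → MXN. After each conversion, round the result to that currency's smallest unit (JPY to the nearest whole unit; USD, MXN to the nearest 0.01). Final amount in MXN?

SGD 13,000.00 × 73.203 = JPY 951,639
JPY 951,639 × 0.0097346 = USD 9,263.83
USD 9,263.83 ÷ 0.058459 = MXN 158,467.13

MXN 158,467.13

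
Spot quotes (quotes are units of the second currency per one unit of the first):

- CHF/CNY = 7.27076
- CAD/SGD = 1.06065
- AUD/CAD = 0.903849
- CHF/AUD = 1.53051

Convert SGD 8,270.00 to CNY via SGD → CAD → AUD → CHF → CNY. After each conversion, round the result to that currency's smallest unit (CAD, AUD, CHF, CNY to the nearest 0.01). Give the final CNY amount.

CNY 40,980.91

SGD 8,270.00 ÷ 1.06065 = CAD 7,797.11
CAD 7,797.11 ÷ 0.903849 = AUD 8,626.56
AUD 8,626.56 ÷ 1.53051 = CHF 5,636.40
CHF 5,636.40 × 7.27076 = CNY 40,980.91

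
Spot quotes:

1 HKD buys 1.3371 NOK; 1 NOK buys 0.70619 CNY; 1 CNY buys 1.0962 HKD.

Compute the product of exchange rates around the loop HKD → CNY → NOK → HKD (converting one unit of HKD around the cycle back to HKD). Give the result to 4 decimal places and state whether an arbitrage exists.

0.9661 (arbitrage exists)

Around HKD → CNY → NOK → HKD: 1 ÷ 1.0962 ÷ 0.70619 ÷ 1.3371 = 0.966106
Product < 1; profitable direction is HKD → NOK → CNY → HKD.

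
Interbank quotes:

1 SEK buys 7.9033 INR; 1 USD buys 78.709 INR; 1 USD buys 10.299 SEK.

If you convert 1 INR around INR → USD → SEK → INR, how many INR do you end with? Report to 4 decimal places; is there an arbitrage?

1.0341 (arbitrage exists)

Around INR → USD → SEK → INR: 1 ÷ 78.709 × 10.299 × 7.9033 = 1.034140
Product > 1; profitable direction is INR → USD → SEK → INR.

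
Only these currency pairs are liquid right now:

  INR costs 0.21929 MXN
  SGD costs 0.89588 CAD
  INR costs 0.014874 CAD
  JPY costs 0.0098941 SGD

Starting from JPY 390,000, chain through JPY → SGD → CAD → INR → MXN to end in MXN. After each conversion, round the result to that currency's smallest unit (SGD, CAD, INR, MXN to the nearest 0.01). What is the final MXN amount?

JPY 390,000 × 0.0098941 = SGD 3,858.70
SGD 3,858.70 × 0.89588 = CAD 3,456.93
CAD 3,456.93 ÷ 0.014874 = INR 232,414.28
INR 232,414.28 × 0.21929 = MXN 50,966.13

MXN 50,966.13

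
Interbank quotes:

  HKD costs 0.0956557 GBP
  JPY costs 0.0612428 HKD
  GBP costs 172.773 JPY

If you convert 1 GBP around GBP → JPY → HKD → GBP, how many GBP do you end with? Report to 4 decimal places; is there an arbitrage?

Around GBP → JPY → HKD → GBP: 1 × 172.773 × 0.0612428 × 0.0956557 = 1.012143
Product > 1; profitable direction is GBP → JPY → HKD → GBP.

1.0121 (arbitrage exists)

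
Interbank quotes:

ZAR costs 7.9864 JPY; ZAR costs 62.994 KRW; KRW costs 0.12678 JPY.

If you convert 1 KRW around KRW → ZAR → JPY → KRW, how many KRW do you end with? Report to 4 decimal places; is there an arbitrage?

1.0000 (no arbitrage)

Around KRW → ZAR → JPY → KRW: 1 ÷ 62.994 × 7.9864 ÷ 0.12678 = 1.000003
Product ≈ 1 (deviation 0.000%, within rounding noise).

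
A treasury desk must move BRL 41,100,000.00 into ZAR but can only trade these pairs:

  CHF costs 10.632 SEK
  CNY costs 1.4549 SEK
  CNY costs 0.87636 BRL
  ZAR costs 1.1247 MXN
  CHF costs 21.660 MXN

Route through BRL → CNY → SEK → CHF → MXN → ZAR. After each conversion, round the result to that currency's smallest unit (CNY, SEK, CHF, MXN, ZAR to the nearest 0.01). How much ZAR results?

ZAR 123,594,518.10

BRL 41,100,000.00 ÷ 0.87636 = CNY 46,898,534.85
CNY 46,898,534.85 × 1.4549 = SEK 68,232,678.35
SEK 68,232,678.35 ÷ 10.632 = CHF 6,417,671.03
CHF 6,417,671.03 × 21.660 = MXN 139,006,754.51
MXN 139,006,754.51 ÷ 1.1247 = ZAR 123,594,518.10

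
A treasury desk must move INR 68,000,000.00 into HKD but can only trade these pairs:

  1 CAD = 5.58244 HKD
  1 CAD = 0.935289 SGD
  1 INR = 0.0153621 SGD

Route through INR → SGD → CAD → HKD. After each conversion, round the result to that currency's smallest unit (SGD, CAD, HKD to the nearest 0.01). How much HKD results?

HKD 6,235,018.36

INR 68,000,000.00 × 0.0153621 = SGD 1,044,622.80
SGD 1,044,622.80 ÷ 0.935289 = CAD 1,116,898.41
CAD 1,116,898.41 × 5.58244 = HKD 6,235,018.36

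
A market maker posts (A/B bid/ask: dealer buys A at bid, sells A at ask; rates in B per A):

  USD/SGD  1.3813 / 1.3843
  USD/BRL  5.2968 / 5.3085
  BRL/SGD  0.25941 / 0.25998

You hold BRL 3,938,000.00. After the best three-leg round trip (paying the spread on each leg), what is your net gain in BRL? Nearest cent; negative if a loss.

Net profit: BRL 3,413.16

Best loop BRL → USD → SGD → BRL:
BRL 3,938,000.00 ÷ 5.3085 (buy USD at ask) = USD 741,829.14
USD 741,829.14 × 1.3813 (sell USD at bid) = SGD 1,024,688.59
SGD 1,024,688.59 ÷ 0.25998 (buy BRL at ask) = BRL 3,941,413.16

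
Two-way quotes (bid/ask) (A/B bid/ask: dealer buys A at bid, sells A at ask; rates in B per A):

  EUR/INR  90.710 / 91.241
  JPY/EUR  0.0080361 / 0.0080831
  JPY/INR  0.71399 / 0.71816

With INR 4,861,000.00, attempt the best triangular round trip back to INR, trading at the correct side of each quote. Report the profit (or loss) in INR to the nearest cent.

Net profit: INR 73,065.47

Best loop INR → JPY → EUR → INR:
INR 4,861,000.00 ÷ 0.71816 (buy JPY at ask) = JPY 6,768,687
JPY 6,768,687 × 0.0080361 (sell JPY at bid) = EUR 54,393.84
EUR 54,393.84 × 90.710 (sell EUR at bid) = INR 4,934,065.47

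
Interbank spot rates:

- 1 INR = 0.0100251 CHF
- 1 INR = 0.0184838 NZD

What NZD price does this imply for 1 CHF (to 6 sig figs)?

CHF/NZD = 1.84375

1 CHF ÷ 0.0100251 = 99.7496 INR
99.7496 INR × 0.0184838 = 1.84375 NZD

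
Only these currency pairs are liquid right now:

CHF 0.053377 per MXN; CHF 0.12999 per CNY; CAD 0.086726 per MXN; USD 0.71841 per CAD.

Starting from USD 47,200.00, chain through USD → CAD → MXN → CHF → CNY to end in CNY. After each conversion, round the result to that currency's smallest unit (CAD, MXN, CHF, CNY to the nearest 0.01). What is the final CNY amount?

USD 47,200.00 ÷ 0.71841 = CAD 65,700.64
CAD 65,700.64 ÷ 0.086726 = MXN 757,565.67
MXN 757,565.67 × 0.053377 = CHF 40,436.58
CHF 40,436.58 ÷ 0.12999 = CNY 311,074.54

CNY 311,074.54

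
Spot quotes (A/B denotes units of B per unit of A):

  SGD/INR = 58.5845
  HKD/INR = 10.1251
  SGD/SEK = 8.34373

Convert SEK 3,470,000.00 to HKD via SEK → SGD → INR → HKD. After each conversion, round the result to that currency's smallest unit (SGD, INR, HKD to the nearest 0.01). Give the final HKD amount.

HKD 2,406,315.91

SEK 3,470,000.00 ÷ 8.34373 = SGD 415,881.15
SGD 415,881.15 × 58.5845 = INR 24,364,189.23
INR 24,364,189.23 ÷ 10.1251 = HKD 2,406,315.91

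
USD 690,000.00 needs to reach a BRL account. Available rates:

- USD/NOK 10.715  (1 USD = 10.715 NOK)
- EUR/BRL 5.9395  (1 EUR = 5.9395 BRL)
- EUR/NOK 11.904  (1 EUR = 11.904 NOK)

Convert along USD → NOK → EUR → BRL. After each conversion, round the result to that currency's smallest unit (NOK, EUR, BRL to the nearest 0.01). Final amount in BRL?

USD 690,000.00 × 10.715 = NOK 7,393,350.00
NOK 7,393,350.00 ÷ 11.904 = EUR 621,081.15
EUR 621,081.15 × 5.9395 = BRL 3,688,911.49

BRL 3,688,911.49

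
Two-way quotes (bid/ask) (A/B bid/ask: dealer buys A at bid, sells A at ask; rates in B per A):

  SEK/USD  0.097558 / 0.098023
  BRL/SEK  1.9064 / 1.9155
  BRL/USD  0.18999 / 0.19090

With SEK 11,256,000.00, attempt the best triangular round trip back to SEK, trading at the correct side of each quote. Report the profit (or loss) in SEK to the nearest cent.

Net profit: SEK 133,500.58

Best loop SEK → BRL → USD → SEK:
SEK 11,256,000.00 ÷ 1.9155 (buy BRL at ask) = BRL 5,876,272.51
BRL 5,876,272.51 × 0.18999 (sell BRL at bid) = USD 1,116,433.01
USD 1,116,433.01 ÷ 0.098023 (buy SEK at ask) = SEK 11,389,500.58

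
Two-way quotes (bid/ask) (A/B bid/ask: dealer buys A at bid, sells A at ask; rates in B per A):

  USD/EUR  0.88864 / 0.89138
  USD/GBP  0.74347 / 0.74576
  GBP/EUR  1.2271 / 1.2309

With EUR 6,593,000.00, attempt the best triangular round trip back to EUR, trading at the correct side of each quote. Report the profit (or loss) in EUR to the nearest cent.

Best loop EUR → USD → GBP → EUR:
EUR 6,593,000.00 ÷ 0.89138 (buy USD at ask) = USD 7,396,396.60
USD 7,396,396.60 × 0.74347 (sell USD at bid) = GBP 5,498,998.98
GBP 5,498,998.98 × 1.2271 (sell GBP at bid) = EUR 6,747,821.65

Net profit: EUR 154,821.65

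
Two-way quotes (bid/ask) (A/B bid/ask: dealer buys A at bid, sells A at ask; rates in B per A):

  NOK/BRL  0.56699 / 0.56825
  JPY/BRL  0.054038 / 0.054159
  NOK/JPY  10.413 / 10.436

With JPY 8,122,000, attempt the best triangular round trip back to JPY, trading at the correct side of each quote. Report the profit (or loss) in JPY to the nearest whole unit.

Best loop JPY → NOK → BRL → JPY:
JPY 8,122,000 ÷ 10.436 (buy NOK at ask) = NOK 778,267.54
NOK 778,267.54 × 0.56699 (sell NOK at bid) = BRL 441,269.91
BRL 441,269.91 ÷ 0.054159 (buy JPY at ask) = JPY 8,147,675

Net profit: JPY 25,675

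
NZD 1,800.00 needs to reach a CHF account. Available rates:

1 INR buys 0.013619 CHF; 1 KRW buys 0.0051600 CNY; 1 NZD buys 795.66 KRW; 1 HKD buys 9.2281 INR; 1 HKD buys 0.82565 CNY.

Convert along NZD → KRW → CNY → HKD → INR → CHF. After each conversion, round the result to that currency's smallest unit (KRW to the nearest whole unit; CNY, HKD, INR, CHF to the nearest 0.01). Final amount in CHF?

CHF 1,124.89

NZD 1,800.00 × 795.66 = KRW 1,432,188
KRW 1,432,188 × 0.0051600 = CNY 7,390.09
CNY 7,390.09 ÷ 0.82565 = HKD 8,950.63
HKD 8,950.63 × 9.2281 = INR 82,597.31
INR 82,597.31 × 0.013619 = CHF 1,124.89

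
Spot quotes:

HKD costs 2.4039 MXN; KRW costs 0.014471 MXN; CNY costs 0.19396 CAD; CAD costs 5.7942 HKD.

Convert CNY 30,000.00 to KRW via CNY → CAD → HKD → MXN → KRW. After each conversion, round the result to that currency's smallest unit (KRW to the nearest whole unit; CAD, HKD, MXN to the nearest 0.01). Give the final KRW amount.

CNY 30,000.00 × 0.19396 = CAD 5,818.80
CAD 5,818.80 × 5.7942 = HKD 33,715.29
HKD 33,715.29 × 2.4039 = MXN 81,048.19
MXN 81,048.19 ÷ 0.014471 = KRW 5,600,732

KRW 5,600,732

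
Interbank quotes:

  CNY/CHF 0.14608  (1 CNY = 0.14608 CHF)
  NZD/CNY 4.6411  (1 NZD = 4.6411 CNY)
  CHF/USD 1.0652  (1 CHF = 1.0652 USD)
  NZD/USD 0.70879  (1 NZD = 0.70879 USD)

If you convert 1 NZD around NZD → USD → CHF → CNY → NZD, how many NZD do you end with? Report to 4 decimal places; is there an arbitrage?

Around NZD → USD → CHF → CNY → NZD: 1 × 0.70879 ÷ 1.0652 ÷ 0.14608 ÷ 4.6411 = 0.981465
Product < 1; profitable direction is NZD → CNY → CHF → USD → NZD.

0.9815 (arbitrage exists)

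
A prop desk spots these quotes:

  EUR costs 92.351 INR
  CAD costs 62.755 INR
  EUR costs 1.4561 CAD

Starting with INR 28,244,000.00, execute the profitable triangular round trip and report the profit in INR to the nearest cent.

Profit: INR 300,883.15

Profitable loop is INR → CAD → EUR → INR:
INR 28,244,000.00 ÷ 62.755 = CAD 450,067.72
CAD 450,067.72 ÷ 1.4561 = EUR 309,091.22
EUR 309,091.22 × 92.351 = INR 28,544,883.15
Profit = INR 28,544,883.15 − INR 28,244,000.00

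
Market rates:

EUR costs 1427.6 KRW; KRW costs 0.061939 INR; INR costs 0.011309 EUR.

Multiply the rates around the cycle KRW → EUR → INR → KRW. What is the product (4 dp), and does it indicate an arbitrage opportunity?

1.0000 (no arbitrage)

Around KRW → EUR → INR → KRW: 1 ÷ 1427.6 ÷ 0.011309 ÷ 0.061939 = 1.000012
Product ≈ 1 (deviation 0.001%, within rounding noise).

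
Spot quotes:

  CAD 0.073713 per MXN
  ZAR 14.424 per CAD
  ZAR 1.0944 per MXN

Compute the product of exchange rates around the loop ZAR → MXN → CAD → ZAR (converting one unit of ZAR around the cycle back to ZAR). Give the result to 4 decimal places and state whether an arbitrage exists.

0.9715 (arbitrage exists)

Around ZAR → MXN → CAD → ZAR: 1 ÷ 1.0944 × 0.073713 × 14.424 = 0.971524
Product < 1; profitable direction is ZAR → CAD → MXN → ZAR.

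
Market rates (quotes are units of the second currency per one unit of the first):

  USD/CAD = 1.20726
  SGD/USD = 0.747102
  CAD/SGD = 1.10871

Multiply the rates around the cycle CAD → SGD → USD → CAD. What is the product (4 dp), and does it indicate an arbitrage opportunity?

1.0000 (no arbitrage)

Around CAD → SGD → USD → CAD: 1 × 1.10871 × 0.747102 × 1.20726 = 0.999997
Product ≈ 1 (deviation 0.000%, within rounding noise).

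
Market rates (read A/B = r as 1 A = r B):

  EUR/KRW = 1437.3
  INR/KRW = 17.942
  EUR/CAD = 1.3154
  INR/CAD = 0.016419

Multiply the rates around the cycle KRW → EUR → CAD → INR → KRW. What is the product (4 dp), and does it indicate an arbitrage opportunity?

Around KRW → EUR → CAD → INR → KRW: 1 ÷ 1437.3 × 1.3154 ÷ 0.016419 × 17.942 = 1.000080
Product ≈ 1 (deviation 0.008%, within rounding noise).

1.0001 (no arbitrage)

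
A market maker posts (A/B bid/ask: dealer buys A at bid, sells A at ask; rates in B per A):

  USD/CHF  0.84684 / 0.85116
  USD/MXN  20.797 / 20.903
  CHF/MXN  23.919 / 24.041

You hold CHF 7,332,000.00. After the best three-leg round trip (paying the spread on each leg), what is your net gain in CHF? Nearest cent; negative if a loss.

Best loop CHF → USD → MXN → CHF:
CHF 7,332,000.00 ÷ 0.85116 (buy USD at ask) = USD 8,614,126.60
USD 8,614,126.60 × 20.797 (sell USD at bid) = MXN 179,147,990.98
MXN 179,147,990.98 ÷ 24.041 (buy CHF at ask) = CHF 7,451,769.52

Net profit: CHF 119,769.52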